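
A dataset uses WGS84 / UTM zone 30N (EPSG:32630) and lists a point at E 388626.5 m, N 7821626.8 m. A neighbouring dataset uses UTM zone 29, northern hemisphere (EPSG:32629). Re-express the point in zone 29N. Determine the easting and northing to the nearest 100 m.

UTM 30N → geographic: φ = 70.47540023°, λ = -5.98689949°.
UTM 29N (λ₀ = -9°) forward: E = 612349.769 m, N = 7821675.022 m.

E 612300 m, N 7821700 m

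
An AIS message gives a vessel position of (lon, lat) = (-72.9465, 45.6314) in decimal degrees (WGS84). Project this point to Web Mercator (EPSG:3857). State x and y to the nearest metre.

x -8120367 m, y 5721476 m

Web Mercator is spherical with R = a = 6378137 m.
x = R·λ = 6378137 × -1.273156603 = -8120367.235 m.
y = R·ln tan(π/4 + φ/2) = 6378137 × 0.897045061 = 5721476.291 m.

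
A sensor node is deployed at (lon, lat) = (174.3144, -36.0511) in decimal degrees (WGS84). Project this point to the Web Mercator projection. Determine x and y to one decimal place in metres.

x 19404590.2 m, y -4307654.9 m

Web Mercator is spherical with R = a = 6378137 m.
x = R·λ = 6378137 × 3.042360214 = 19404590.246 m.
y = R·ln tan(π/4 + φ/2) = 6378137 × -0.675378239 = -4307654.933 m.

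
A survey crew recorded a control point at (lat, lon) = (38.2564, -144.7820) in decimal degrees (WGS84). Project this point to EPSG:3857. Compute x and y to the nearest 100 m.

Web Mercator is spherical with R = a = 6378137 m.
x = R·λ = 6378137 × -2.526922598 = -16117058.516 m.
y = R·ln tan(π/4 + φ/2) = 6378137 × 0.723676855 = 4615710.122 m.

x -16117100 m, y 4615700 m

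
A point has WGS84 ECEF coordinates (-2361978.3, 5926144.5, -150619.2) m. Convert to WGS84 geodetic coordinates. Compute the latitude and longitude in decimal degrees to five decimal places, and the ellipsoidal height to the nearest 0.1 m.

λ = atan2(Y, X) = 111.73070015°; p = √(X²+Y²) = 6379508.6 m.
Bowring's method on WGS84 (a = 6378137 m, b = 6356752.314 m) gives φ = -1.36160028°, h = 3161.386 m.

lat -1.36160°, lon 111.73070°, h 3161.4 m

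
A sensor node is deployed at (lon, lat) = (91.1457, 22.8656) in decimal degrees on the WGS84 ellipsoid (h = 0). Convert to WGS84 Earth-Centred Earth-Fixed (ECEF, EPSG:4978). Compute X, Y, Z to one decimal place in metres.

WGS84: a = 6378137 m, e² = 0.006694380; N(φ) = a/√(1−e²sin²φ) = 6381362.848 m.
X = (N+h)·cosφ·cosλ = -117568.203 m; Y = (N+h)·cosφ·sinλ = 5878732.625 m; Z = (N(1−e²)+h)·sinφ = 2463011.848 m.

X -117568.2 m, Y 5878732.6 m, Z 2463011.8 m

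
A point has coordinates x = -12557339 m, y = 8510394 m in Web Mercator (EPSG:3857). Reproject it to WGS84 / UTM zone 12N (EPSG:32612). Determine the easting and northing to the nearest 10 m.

E 400860 m, N 6707710 m

Web Mercator inverse (R = 6378137 m) → φ = 60.49329904°, λ = -112.80449552°.
UTM 12N forward: E = 400860.039 m, N = 6707709.697 m.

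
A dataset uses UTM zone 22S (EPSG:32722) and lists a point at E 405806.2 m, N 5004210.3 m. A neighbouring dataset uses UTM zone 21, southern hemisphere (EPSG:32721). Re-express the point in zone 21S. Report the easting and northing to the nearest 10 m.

UTM 22S → geographic: φ = -45.10929987°, λ = -52.19739972°.
UTM 21S (λ₀ = -57°) forward: E = 877796.596 m, N = 4993677.010 m.

E 877800 m, N 4993680 m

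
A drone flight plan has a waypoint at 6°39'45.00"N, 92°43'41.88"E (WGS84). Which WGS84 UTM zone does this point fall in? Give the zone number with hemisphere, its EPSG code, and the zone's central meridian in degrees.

UTM zone = ⌊(λ + 180)/6⌋ + 1; 92.7283° ∈ [90°, 96°) → zone 46.
Hemisphere: N (φ ≥ 0).
Central meridian λ₀ = 6×46 − 183 = 93°.
EPSG code: 32646.

Zone 46N (EPSG:32646), central meridian 93°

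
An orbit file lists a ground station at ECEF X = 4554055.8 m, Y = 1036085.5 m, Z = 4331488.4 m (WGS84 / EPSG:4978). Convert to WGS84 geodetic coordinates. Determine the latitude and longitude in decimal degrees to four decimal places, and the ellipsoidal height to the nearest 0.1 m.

lat 43.0356°, lon 12.8171°, h 1604.5 m

λ = atan2(Y, X) = 12.81709988°; p = √(X²+Y²) = 4670428.0 m.
Bowring's method on WGS84 (a = 6378137 m, b = 6356752.314 m) gives φ = 43.03560014°, h = 1604.546 m.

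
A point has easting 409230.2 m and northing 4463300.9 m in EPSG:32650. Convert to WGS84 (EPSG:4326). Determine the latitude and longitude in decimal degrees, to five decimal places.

Zone 50N: λ₀ = 117°, k₀ = 0.9996, false easting 500000 m.
Meridian distance M = (N − FN)/k₀ = 4465086.9 m.
Inverse transverse Mercator on WGS84 gives φ = 40.31529980°, λ = 115.93170038°.

lat 40.31530°, lon 115.93170°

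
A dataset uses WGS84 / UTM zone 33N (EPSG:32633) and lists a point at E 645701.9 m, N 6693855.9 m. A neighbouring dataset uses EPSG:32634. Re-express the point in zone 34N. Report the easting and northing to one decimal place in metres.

E 314707.3 m, N 6695659.2 m

UTM 33N → geographic: φ = 60.35490006°, λ = 17.64100012°.
UTM 34N (λ₀ = 21°) forward: E = 314707.331 m, N = 6695659.190 m.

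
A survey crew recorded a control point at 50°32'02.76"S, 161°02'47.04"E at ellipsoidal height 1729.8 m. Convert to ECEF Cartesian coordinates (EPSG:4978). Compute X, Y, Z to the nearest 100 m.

X -3843000 m, Y 1319800 m, Z -4902100 m

WGS84: a = 6378137 m, e² = 0.006694380; N(φ) = a/√(1−e²sin²φ) = 6390898.865 m.
X = (N+h)·cosφ·cosλ = -3842972.420 m; Y = (N+h)·cosφ·sinλ = 1319761.343 m; Z = (N(1−e²)+h)·sinφ = -4902099.906 m.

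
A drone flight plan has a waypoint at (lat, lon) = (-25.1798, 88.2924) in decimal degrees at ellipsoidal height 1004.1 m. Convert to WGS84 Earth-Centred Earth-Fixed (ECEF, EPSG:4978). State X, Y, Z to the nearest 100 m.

WGS84: a = 6378137 m, e² = 0.006694380; N(φ) = a/√(1−e²sin²φ) = 6382005.006 m.
X = (N+h)·cosφ·cosλ = 172132.262 m; Y = (N+h)·cosφ·sinλ = 5773911.878 m; Z = (N(1−e²)+h)·sinφ = -2697539.550 m.

X 172100 m, Y 5773900 m, Z -2697500 m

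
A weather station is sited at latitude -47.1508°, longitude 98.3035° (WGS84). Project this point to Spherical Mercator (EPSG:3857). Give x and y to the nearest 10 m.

x 10943100 m, y -5966720 m

Web Mercator is spherical with R = a = 6378137 m.
x = R·λ = 6378137 × 1.715719741 = 10943095.563 m.
y = R·ln tan(π/4 + φ/2) = 6378137 × -0.935496259 = -5966723.301 m.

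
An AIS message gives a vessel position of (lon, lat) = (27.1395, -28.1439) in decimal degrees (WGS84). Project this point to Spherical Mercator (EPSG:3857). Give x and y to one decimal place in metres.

Web Mercator is spherical with R = a = 6378137 m.
x = R·λ = 6378137 × 0.473673632 = 3021155.320 m.
y = R·ln tan(π/4 + φ/2) = 6378137 × -0.512238673 = -3267128.431 m.

x 3021155.3 m, y -3267128.4 m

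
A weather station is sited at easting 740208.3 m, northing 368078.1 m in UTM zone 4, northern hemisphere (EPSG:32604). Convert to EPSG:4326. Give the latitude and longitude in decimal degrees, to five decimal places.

Zone 4N: λ₀ = -159°, k₀ = 0.9996, false easting 500000 m.
Meridian distance M = (N − FN)/k₀ = 368225.4 m.
Inverse transverse Mercator on WGS84 gives φ = 3.32769979°, λ = -156.83820014°.

lat 3.32770°, lon -156.83820°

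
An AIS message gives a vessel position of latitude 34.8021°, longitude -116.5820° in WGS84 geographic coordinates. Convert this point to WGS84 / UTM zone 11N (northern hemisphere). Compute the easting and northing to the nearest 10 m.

Zone 11 central meridian λ₀ = 6×11 − 183 = -117°; Δλ = +0.4180°.
Transverse Mercator on WGS84 with k₀ = 0.9996 gives E = 538234.917 m, N = 3851176.668 m.

E 538230 m, N 3851180 m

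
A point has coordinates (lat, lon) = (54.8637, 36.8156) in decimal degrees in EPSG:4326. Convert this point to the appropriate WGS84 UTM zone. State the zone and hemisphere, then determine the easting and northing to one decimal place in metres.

Longitude 36.8156° lies in the 6° band [36°, 42°), giving zone 37; latitude is north of the equator, so 37N.
Zone 37 central meridian λ₀ = 6×37 − 183 = 39°; Δλ = -2.1844°.
Transverse Mercator on WGS84 with k₀ = 0.9996 gives E = 359805.309 m, N = 6081810.204 m.

Zone 37N: E 359805.3 m, N 6081810.2 m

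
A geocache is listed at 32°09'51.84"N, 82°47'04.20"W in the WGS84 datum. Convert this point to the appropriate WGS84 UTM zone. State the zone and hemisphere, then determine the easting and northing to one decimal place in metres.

Longitude -82.7845° lies in the 6° band [-84°, -78°), giving zone 17; latitude is north of the equator, so 17N.
Zone 17 central meridian λ₀ = 6×17 − 183 = -81°; Δλ = -1.7845°.
Transverse Mercator on WGS84 with k₀ = 0.9996 gives E = 331734.009 m, N = 3560053.654 m.

Zone 17N: E 331734.0 m, N 3560053.7 m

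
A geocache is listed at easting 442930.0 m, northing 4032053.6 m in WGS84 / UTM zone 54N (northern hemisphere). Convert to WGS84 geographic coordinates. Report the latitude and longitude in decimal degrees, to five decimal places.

lat 36.43200°, lon 140.36330°

Zone 54N: λ₀ = 141°, k₀ = 0.9996, false easting 500000 m.
Meridian distance M = (N − FN)/k₀ = 4033667.1 m.
Inverse transverse Mercator on WGS84 gives φ = 36.43199984°, λ = 140.36330004°.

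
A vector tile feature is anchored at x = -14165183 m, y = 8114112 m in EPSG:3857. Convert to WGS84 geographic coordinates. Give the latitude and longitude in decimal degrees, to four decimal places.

lat 58.6920°, lon -127.2480°

R = 6378137 m. λ = x/R = -127.24800391°.
φ = 2·arctan(exp(y/R)) − 90° = 2·arctan(3.56861) − 90° = 58.69200012°.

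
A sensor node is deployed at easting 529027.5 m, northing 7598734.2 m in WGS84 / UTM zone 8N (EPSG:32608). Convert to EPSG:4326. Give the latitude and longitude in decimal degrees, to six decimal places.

Zone 8N: λ₀ = -135°, k₀ = 0.9996, false easting 500000 m.
Meridian distance M = (N − FN)/k₀ = 7601774.9 m.
Inverse transverse Mercator on WGS84 gives φ = 68.49959988°, λ = -134.29029951°.

lat 68.499600°, lon -134.290300°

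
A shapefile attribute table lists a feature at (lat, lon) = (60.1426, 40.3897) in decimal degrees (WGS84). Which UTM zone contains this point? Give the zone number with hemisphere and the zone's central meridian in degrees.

Zone 37N, central meridian 39°

UTM zone = ⌊(λ + 180)/6⌋ + 1; 40.3897° ∈ [36°, 42°) → zone 37.
Hemisphere: N (φ ≥ 0).
Central meridian λ₀ = 6×37 − 183 = 39°.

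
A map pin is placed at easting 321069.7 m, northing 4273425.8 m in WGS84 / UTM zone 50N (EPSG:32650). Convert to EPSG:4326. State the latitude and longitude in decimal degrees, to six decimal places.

Zone 50N: λ₀ = 117°, k₀ = 0.9996, false easting 500000 m.
Meridian distance M = (N − FN)/k₀ = 4275135.9 m.
Inverse transverse Mercator on WGS84 gives φ = 38.59129986°, λ = 114.94549954°.

lat 38.591300°, lon 114.945500°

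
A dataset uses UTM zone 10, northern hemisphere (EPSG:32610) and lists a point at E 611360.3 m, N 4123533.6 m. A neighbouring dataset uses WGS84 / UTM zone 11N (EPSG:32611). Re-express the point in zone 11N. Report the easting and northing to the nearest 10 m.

UTM 10N → geographic: φ = 37.25170004°, λ = -121.74429998°.
UTM 11N (λ₀ = -117°) forward: E = 79136.929 m, N = 4133356.023 m.

E 79140 m, N 4133360 m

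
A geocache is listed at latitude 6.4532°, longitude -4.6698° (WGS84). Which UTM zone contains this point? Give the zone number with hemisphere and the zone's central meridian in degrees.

Zone 30N, central meridian -3°

UTM zone = ⌊(λ + 180)/6⌋ + 1; -4.6698° ∈ [-6°, 0°) → zone 30.
Hemisphere: N (φ ≥ 0).
Central meridian λ₀ = 6×30 − 183 = -3°.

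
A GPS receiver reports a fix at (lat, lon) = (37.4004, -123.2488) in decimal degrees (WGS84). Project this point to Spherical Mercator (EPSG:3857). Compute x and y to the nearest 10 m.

Web Mercator is spherical with R = a = 6378137 m.
x = R·λ = 6378137 × -2.151097359 = -13719993.657 m.
y = R·ln tan(π/4 + φ/2) = 6378137 × 0.704761486 = 4495065.310 m.

x -13719990 m, y 4495070 m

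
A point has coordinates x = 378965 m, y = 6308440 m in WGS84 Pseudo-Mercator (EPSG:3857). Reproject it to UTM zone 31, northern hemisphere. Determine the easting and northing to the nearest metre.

E 529454 m, N 5449490 m

Web Mercator inverse (R = 6378137 m) → φ = 49.19750178°, λ = 3.40430052°.
UTM 31N forward: E = 529454.425 m, N = 5449490.159 m.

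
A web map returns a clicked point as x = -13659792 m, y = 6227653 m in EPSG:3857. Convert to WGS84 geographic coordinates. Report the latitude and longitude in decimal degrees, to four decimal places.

lat 48.7210°, lon -122.7080°

R = 6378137 m. λ = x/R = -122.70799931°.
φ = 2·arctan(exp(y/R)) − 90° = 2·arctan(2.65490) − 90° = 48.72100091°.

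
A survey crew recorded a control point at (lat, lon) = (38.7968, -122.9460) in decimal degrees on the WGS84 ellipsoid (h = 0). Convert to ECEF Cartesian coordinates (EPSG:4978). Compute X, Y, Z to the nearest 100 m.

X -2707000 m, Y -4177000 m, Z 3974800 m

WGS84: a = 6378137 m, e² = 0.006694380; N(φ) = a/√(1−e²sin²φ) = 6386534.635 m.
X = (N+h)·cosφ·cosλ = -2707001.104 m; Y = (N+h)·cosφ·sinλ = -4177029.523 m; Z = (N(1−e²)+h)·sinφ = 3974761.065 m.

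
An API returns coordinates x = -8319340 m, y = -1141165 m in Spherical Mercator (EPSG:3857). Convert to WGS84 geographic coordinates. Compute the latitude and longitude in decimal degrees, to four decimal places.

lat -10.1970°, lon -74.7339°

R = 6378137 m. λ = x/R = -74.73390276°.
φ = 2·arctan(exp(y/R)) − 90° = 2·arctan(0.83617) − 90° = -10.19699986°.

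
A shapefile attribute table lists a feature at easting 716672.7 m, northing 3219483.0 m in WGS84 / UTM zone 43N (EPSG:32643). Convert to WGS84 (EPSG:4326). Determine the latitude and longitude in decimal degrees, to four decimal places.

lat 29.0853°, lon 77.2261°

Zone 43N: λ₀ = 75°, k₀ = 0.9996, false easting 500000 m.
Meridian distance M = (N − FN)/k₀ = 3220771.3 m.
Inverse transverse Mercator on WGS84 gives φ = 29.08530030°, λ = 77.22610004°.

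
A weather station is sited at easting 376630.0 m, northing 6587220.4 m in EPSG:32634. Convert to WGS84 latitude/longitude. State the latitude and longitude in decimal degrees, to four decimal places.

lat 59.4055°, lon 18.8268°

Zone 34N: λ₀ = 21°, k₀ = 0.9996, false easting 500000 m.
Meridian distance M = (N − FN)/k₀ = 6589856.3 m.
Inverse transverse Mercator on WGS84 gives φ = 59.40549967°, λ = 18.82679922°.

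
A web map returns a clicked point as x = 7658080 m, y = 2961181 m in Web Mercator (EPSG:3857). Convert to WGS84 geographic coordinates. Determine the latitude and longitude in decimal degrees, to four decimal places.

lat 25.6936°, lon 68.7937°

R = 6378137 m. λ = x/R = 68.79370311°.
φ = 2·arctan(exp(y/R)) − 90° = 2·arctan(1.59085) − 90° = 25.69359826°.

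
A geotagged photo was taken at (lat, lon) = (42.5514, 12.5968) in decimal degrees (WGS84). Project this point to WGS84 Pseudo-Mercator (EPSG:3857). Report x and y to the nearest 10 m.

x 1402270 m, y 5243940 m

Web Mercator is spherical with R = a = 6378137 m.
x = R·λ = 6378137 × 0.219855635 = 1402269.362 m.
y = R·ln tan(π/4 + φ/2) = 6378137 × 0.822173892 = 5243937.722 m.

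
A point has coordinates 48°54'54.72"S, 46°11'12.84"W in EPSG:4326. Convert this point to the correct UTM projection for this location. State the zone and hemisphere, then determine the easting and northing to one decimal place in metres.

Zone 23S: E 413040.7 m, N 4581292.0 m

Longitude -46.1869° lies in the 6° band [-48°, -42°), giving zone 23; latitude is south of the equator, so 23S.
Zone 23 central meridian λ₀ = 6×23 − 183 = -45°; Δλ = -1.1869°.
Transverse Mercator on WGS84 with k₀ = 0.9996 gives E = 413040.694 m, N = 4581292.030 m.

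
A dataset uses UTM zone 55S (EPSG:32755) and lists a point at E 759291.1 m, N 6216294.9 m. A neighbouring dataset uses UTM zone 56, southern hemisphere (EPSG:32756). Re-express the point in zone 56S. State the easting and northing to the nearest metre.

UTM 55S → geographic: φ = -34.16209993°, λ = 149.81270013°.
UTM 56S (λ₀ = 153°) forward: E = 206163.638 m, N = 6215278.258 m.

E 206164 m, N 6215278 m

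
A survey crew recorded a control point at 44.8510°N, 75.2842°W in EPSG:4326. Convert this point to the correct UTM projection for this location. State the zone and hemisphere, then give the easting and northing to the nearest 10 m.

Zone 18N: E 477540 m, N 4966440 m

Longitude -75.2842° lies in the 6° band [-78°, -72°), giving zone 18; latitude is north of the equator, so 18N.
Zone 18 central meridian λ₀ = 6×18 − 183 = -75°; Δλ = -0.2842°.
Transverse Mercator on WGS84 with k₀ = 0.9996 gives E = 477542.714 m, N = 4966437.887 m.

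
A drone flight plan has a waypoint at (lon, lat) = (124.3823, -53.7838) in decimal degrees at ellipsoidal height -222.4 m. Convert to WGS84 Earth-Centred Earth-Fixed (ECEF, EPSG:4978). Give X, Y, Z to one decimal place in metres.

WGS84: a = 6378137 m, e² = 0.006694380; N(φ) = a/√(1−e²sin²φ) = 6392078.867 m.
X = (N+h)·cosφ·cosλ = -2132649.223 m; Y = (N+h)·cosφ·sinλ = 3116720.635 m; Z = (N(1−e²)+h)·sinφ = -5122383.413 m.

X -2132649.2 m, Y 3116720.6 m, Z -5122383.4 m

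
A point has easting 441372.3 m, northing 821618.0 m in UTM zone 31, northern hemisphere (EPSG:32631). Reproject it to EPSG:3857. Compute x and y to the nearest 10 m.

Unproject from UTM 31N (λ₀ = 3°) → φ = 7.43270034°, λ = 2.46870027°.
Web Mercator (R = 6378137 m): x = 274814.457 m, y = 829734.905 m.

x 274810 m, y 829730 m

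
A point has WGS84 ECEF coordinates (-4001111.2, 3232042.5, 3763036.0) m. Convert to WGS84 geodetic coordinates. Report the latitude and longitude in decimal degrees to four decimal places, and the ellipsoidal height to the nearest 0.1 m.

lat 36.3734°, lon 141.0692°, h 2366.8 m

λ = atan2(Y, X) = 141.06920008°; p = √(X²+Y²) = 5143441.4 m.
Bowring's method on WGS84 (a = 6378137 m, b = 6356752.314 m) gives φ = 36.37340019°, h = 2366.751 m.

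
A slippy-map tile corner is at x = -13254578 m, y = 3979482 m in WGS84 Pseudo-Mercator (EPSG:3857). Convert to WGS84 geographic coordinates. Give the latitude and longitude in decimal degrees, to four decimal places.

R = 6378137 m. λ = x/R = -119.06790002°.
φ = 2·arctan(exp(y/R)) − 90° = 2·arctan(1.86624) − 90° = 33.63190272°.

lat 33.6319°, lon -119.0679°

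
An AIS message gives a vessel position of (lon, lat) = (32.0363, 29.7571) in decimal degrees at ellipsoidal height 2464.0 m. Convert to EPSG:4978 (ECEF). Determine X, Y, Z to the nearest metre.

X 4699555 m, Y 2940749 m, Z 3148250 m

WGS84: a = 6378137 m, e² = 0.006694380; N(φ) = a/√(1−e²sin²φ) = 6383402.534 m.
X = (N+h)·cosφ·cosλ = 4699554.523 m; Y = (N+h)·cosφ·sinλ = 2940749.223 m; Z = (N(1−e²)+h)·sinφ = 3148249.990 m.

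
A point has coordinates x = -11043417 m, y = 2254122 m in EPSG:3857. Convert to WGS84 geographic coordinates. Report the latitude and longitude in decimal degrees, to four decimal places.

R = 6378137 m. λ = x/R = -99.20470280°.
φ = 2·arctan(exp(y/R)) − 90° = 2·arctan(1.42392) − 90° = 19.84030139°.

lat 19.8403°, lon -99.2047°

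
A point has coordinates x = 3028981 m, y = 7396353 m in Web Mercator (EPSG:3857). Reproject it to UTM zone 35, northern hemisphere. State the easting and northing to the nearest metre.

Web Mercator inverse (R = 6378137 m) → φ = 55.17730132°, λ = 27.20979928°.
UTM 35N forward: E = 513361.297 m, N = 6114541.705 m.

E 513361 m, N 6114542 m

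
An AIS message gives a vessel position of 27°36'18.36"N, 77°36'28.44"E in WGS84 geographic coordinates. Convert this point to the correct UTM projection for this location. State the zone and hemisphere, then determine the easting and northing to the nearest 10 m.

Zone 43N: E 757400 m, N 3056170 m

Longitude 77.6079° lies in the 6° band [72°, 78°), giving zone 43; latitude is north of the equator, so 43N.
Zone 43 central meridian λ₀ = 6×43 − 183 = 75°; Δλ = +2.6079°.
Transverse Mercator on WGS84 with k₀ = 0.9996 gives E = 757395.061 m, N = 3056174.129 m.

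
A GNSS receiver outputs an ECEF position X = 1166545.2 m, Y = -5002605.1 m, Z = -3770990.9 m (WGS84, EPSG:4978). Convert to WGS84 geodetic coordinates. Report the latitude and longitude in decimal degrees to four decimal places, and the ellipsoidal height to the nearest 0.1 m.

λ = atan2(Y, X) = -76.87389973°; p = √(X²+Y²) = 5136816.7 m.
Bowring's method on WGS84 (a = 6378137 m, b = 6356752.314 m) gives φ = -36.46649974°, h = 1758.722 m.

lat -36.4665°, lon -76.8739°, h 1758.7 m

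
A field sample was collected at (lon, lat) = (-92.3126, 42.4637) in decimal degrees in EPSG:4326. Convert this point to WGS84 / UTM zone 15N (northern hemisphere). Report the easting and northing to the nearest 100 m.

E 556500 m, N 4701500 m

Zone 15 central meridian λ₀ = 6×15 − 183 = -93°; Δλ = +0.6874°.
Transverse Mercator on WGS84 with k₀ = 0.9996 gives E = 556513.781 m, N = 4701491.271 m.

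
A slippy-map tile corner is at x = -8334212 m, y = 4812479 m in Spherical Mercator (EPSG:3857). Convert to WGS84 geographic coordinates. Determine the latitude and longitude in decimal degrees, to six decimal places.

lat 39.631102°, lon -74.867500°

R = 6378137 m. λ = x/R = -74.86750021°.
φ = 2·arctan(exp(y/R)) − 90° = 2·arctan(2.12661) − 90° = 39.63110236°.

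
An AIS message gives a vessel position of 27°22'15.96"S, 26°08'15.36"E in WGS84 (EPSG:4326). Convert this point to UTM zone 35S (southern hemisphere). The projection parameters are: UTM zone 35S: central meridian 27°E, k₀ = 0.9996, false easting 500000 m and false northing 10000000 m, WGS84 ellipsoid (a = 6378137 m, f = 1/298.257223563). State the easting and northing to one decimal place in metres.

Zone 35 central meridian λ₀ = 6×35 − 183 = 27°; Δλ = -0.8624°.
Transverse Mercator on WGS84 with k₀ = 0.9996 gives E = 414717.609 m, N = 6972165.838 m.

E 414717.6 m, N 6972165.8 m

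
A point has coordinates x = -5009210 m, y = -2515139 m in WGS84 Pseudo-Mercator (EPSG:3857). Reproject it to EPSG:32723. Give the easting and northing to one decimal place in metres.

E 500154.9 m, N 7563841.8 m

Web Mercator inverse (R = 6378137 m) → φ = -22.03009598°, λ = -44.99849904°.
UTM 23S forward: E = 500154.897 m, N = 7563841.833 m.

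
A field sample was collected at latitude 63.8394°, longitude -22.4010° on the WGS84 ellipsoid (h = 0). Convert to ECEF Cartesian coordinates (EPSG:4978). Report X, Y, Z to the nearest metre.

WGS84: a = 6378137 m, e² = 0.006694380; N(φ) = a/√(1−e²sin²φ) = 6395405.869 m.
X = (N+h)·cosφ·cosλ = 2606888.967 m; Y = (N+h)·cosφ·sinλ = -1074535.324 m; Z = (N(1−e²)+h)·sinφ = 5701844.208 m.

X 2606889 m, Y -1074535 m, Z 5701844 m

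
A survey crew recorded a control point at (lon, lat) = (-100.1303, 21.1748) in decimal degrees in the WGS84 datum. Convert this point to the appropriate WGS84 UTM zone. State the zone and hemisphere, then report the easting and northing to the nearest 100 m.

Zone 14N: E 382700 m, N 2341900 m

Longitude -100.1303° lies in the 6° band [-102°, -96°), giving zone 14; latitude is north of the equator, so 14N.
Zone 14 central meridian λ₀ = 6×14 − 183 = -99°; Δλ = -1.1303°.
Transverse Mercator on WGS84 with k₀ = 0.9996 gives E = 382660.911 m, N = 2341911.540 m.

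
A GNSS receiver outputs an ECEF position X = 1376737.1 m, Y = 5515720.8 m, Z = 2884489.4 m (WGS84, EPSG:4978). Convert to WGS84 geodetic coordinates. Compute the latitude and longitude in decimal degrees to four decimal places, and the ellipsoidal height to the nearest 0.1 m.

lat 27.0584°, lon 75.9852°, h 1120.4 m

λ = atan2(Y, X) = 75.98519978°; p = √(X²+Y²) = 5684943.4 m.
Bowring's method on WGS84 (a = 6378137 m, b = 6356752.314 m) gives φ = 27.05840004°, h = 1120.376 m.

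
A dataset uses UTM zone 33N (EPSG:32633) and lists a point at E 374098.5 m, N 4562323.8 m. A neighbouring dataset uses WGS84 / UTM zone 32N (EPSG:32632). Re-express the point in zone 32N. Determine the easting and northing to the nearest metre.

E 877214 m, N 4571002 m

UTM 33N → geographic: φ = 41.20250022°, λ = 13.49839991°.
UTM 32N (λ₀ = 9°) forward: E = 877213.797 m, N = 4571001.958 m.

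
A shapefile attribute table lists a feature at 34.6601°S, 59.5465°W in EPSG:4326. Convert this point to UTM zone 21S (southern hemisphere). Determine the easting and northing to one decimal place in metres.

Zone 21 central meridian λ₀ = 6×21 − 183 = -57°; Δλ = -2.5465°.
Transverse Mercator on WGS84 with k₀ = 0.9996 gives E = 266643.508 m, N = 6161699.177 m.

E 266643.5 m, N 6161699.2 m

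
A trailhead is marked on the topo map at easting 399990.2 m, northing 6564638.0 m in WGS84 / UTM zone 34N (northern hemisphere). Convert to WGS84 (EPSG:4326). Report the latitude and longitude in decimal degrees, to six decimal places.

lat 59.209000°, lon 19.248500°

Zone 34N: λ₀ = 21°, k₀ = 0.9996, false easting 500000 m.
Meridian distance M = (N − FN)/k₀ = 6567264.9 m.
Inverse transverse Mercator on WGS84 gives φ = 59.20900029°, λ = 19.24850049°.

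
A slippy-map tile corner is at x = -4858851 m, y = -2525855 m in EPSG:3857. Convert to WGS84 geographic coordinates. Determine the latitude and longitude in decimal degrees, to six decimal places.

R = 6378137 m. λ = x/R = -43.64780117°.
φ = 2·arctan(exp(y/R)) − 90° = 2·arctan(0.67299) − 90° = -22.11930281°.

lat -22.119303°, lon -43.647801°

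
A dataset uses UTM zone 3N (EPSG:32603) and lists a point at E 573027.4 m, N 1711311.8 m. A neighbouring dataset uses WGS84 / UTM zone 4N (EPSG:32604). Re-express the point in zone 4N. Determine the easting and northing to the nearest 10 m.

E -71270 m, N 1718290 m

UTM 3N → geographic: φ = 15.47799981°, λ = -164.31920043°.
UTM 4N (λ₀ = -159°) forward: E = -71272.388 m, N = 1718287.538 m.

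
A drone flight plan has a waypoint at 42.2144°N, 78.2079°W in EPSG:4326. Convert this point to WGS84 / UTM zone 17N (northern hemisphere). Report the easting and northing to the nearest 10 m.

Zone 17 central meridian λ₀ = 6×17 − 183 = -81°; Δλ = +2.7921°.
Transverse Mercator on WGS84 with k₀ = 0.9996 gives E = 730466.253 m, N = 4677355.903 m.

E 730470 m, N 4677360 m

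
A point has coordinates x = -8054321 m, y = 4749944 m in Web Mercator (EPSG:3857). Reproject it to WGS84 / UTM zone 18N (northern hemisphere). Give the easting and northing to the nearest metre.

Web Mercator inverse (R = 6378137 m) → φ = 39.19710063°, λ = -72.35319658°.
UTM 18N forward: E = 728570.649 m, N = 4341987.306 m.

E 728571 m, N 4341987 m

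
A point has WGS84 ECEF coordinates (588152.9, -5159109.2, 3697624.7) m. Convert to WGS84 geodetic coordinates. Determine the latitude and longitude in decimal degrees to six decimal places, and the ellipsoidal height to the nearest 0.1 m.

lat 35.636800°, lon -83.496200°, h 3622.4 m

λ = atan2(Y, X) = -83.496199501°; p = √(X²+Y²) = 5192526.5 m.
Bowring's method on WGS84 (a = 6378137 m, b = 6356752.314 m) gives φ = 35.63679970°, h = 3622.370 m.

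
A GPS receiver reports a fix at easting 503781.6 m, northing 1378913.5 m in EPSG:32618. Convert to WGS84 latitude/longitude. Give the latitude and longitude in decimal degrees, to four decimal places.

Zone 18N: λ₀ = -75°, k₀ = 0.9996, false easting 500000 m.
Meridian distance M = (N − FN)/k₀ = 1379465.3 m.
Inverse transverse Mercator on WGS84 gives φ = 12.47350017°, λ = -74.96519960°.

lat 12.4735°, lon -74.9652°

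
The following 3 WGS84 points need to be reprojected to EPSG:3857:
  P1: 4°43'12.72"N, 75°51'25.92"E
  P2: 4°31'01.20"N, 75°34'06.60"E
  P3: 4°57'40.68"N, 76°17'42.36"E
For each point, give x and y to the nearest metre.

P1: x 8444385 m, y 526046 m; P2: x 8412247 m, y 503352 m; P3: x 8493132 m, y 552981 m

Web Mercator: x = R·λ, y = R·ln tan(π/4+φ/2), R = 6378137 m.
P1 (4.7202°, 75.8572°) → (8444384.877, 526045.640) m.
P2 (4.5170°, 75.5685°) → (8412246.940, 503351.815) m.
P3 (4.9613°, 76.2951°) → (8493131.682, 552980.864) m.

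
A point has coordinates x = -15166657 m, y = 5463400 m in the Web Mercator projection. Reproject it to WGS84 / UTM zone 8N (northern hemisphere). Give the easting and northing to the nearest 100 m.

E 400200 m, N 4871200 m

Web Mercator inverse (R = 6378137 m) → φ = 43.98680207°, λ = -136.24439792°.
UTM 8N forward: E = 400209.099 m, N = 4871159.640 m.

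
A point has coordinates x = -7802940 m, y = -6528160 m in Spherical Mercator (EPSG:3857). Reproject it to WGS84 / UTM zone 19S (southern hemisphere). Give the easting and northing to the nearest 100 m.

E 422300 m, N 4408500 m

Web Mercator inverse (R = 6378137 m) → φ = -50.47049765°, λ = -70.09500263°.
UTM 19S forward: E = 422293.777 m, N = 4408482.338 m.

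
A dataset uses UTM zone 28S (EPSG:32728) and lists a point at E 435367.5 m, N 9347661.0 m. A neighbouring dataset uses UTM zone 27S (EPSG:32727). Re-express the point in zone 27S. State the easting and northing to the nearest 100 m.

E 1100400 m, N 9344800 m

UTM 28S → geographic: φ = -5.90140009°, λ = -15.58389999°.
UTM 27S (λ₀ = -21°) forward: E = 1100385.301 m, N = 9344770.651 m.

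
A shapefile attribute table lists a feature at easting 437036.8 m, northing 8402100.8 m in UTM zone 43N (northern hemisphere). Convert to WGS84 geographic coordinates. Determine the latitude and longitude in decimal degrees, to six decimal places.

Zone 43N: λ₀ = 75°, k₀ = 0.9996, false easting 500000 m.
Meridian distance M = (N − FN)/k₀ = 8405463.0 m.
Inverse transverse Mercator on WGS84 gives φ = 75.69260005°, λ = 72.71700048°.

lat 75.692600°, lon 72.717000°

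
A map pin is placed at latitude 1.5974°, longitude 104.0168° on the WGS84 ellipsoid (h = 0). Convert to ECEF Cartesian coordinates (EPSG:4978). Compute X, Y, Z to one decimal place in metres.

X -1544229.2 m, Y 6185837.6 m, Z 176608.9 m

WGS84: a = 6378137 m, e² = 0.006694380; N(φ) = a/√(1−e²sin²φ) = 6378153.590 m.
X = (N+h)·cosφ·cosλ = -1544229.211 m; Y = (N+h)·cosφ·sinλ = 6185837.600 m; Z = (N(1−e²)+h)·sinφ = 176608.926 m.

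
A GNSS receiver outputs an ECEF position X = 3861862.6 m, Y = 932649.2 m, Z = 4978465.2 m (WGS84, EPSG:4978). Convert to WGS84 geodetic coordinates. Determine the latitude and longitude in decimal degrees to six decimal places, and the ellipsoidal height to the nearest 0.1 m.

lat 51.597001°, lon 13.577100°, h 4327.9 m

λ = atan2(Y, X) = 13.57710002°; p = √(X²+Y²) = 3972885.3 m.
Bowring's method on WGS84 (a = 6378137 m, b = 6356752.314 m) gives φ = 51.59700061°, h = 4327.909 m.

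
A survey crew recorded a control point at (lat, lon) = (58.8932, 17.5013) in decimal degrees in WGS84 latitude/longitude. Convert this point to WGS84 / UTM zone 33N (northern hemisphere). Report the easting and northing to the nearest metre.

E 644129 m, N 6530854 m

Zone 33 central meridian λ₀ = 6×33 − 183 = 15°; Δλ = +2.5013°.
Transverse Mercator on WGS84 with k₀ = 0.9996 gives E = 644128.886 m, N = 6530854.191 m.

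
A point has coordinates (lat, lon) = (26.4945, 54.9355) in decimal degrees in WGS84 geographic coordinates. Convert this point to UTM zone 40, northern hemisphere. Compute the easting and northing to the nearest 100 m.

E 294200 m, N 2932100 m

Zone 40 central meridian λ₀ = 6×40 − 183 = 57°; Δλ = -2.0645°.
Transverse Mercator on WGS84 with k₀ = 0.9996 gives E = 294235.342 m, N = 2932102.716 m.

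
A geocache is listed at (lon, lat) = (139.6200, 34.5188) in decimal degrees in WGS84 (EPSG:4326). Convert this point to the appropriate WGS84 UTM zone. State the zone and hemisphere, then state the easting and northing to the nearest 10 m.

Longitude 139.6200° lies in the 6° band [138°, 144°), giving zone 54; latitude is north of the equator, so 54N.
Zone 54 central meridian λ₀ = 6×54 − 183 = 141°; Δλ = -1.3800°.
Transverse Mercator on WGS84 with k₀ = 0.9996 gives E = 373335.549 m, N = 3820546.432 m.

Zone 54N: E 373340 m, N 3820550 m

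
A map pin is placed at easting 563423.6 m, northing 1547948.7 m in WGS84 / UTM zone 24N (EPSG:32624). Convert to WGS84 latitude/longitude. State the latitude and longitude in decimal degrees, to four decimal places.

lat 14.0013°, lon -38.4127°

Zone 24N: λ₀ = -39°, k₀ = 0.9996, false easting 500000 m.
Meridian distance M = (N − FN)/k₀ = 1548568.1 m.
Inverse transverse Mercator on WGS84 gives φ = 14.00129975°, λ = -38.41270014°.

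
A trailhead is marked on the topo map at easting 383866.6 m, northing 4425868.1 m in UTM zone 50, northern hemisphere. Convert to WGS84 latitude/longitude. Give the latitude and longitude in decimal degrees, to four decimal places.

lat 39.9750°, lon 115.6400°

Zone 50N: λ₀ = 117°, k₀ = 0.9996, false easting 500000 m.
Meridian distance M = (N − FN)/k₀ = 4427639.2 m.
Inverse transverse Mercator on WGS84 gives φ = 39.97500043°, λ = 115.64000050°.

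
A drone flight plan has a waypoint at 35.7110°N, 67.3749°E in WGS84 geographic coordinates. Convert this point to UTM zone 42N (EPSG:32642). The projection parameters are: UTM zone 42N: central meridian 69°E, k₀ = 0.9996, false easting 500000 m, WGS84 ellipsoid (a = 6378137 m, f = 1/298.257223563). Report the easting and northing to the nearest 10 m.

Zone 42 central meridian λ₀ = 6×42 − 183 = 69°; Δλ = -1.6251°.
Transverse Mercator on WGS84 with k₀ = 0.9996 gives E = 352994.740 m, N = 3953111.973 m.

E 352990 m, N 3953110 m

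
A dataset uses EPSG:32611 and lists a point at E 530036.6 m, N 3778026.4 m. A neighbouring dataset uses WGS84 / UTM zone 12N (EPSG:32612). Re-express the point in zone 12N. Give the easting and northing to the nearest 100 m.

E -23400 m, N 3792600 m

UTM 11N → geographic: φ = 34.14270013°, λ = -116.67419978°.
UTM 12N (λ₀ = -111°) forward: E = -23440.659 m, N = 3792554.209 m.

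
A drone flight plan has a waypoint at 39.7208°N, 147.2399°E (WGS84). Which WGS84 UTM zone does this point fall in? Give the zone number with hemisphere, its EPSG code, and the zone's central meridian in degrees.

Zone 55N (EPSG:32655), central meridian 147°

UTM zone = ⌊(λ + 180)/6⌋ + 1; 147.2399° ∈ [144°, 150°) → zone 55.
Hemisphere: N (φ ≥ 0).
Central meridian λ₀ = 6×55 − 183 = 147°.
EPSG code: 32655.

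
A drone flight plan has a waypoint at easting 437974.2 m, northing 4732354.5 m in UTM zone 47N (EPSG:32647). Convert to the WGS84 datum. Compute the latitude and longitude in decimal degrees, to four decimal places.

lat 42.7412°, lon 98.2422°

Zone 47N: λ₀ = 99°, k₀ = 0.9996, false easting 500000 m.
Meridian distance M = (N − FN)/k₀ = 4734248.2 m.
Inverse transverse Mercator on WGS84 gives φ = 42.74119963°, λ = 98.24219968°.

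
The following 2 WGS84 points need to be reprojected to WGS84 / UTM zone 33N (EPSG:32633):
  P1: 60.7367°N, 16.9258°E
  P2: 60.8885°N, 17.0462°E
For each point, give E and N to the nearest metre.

P1: E 605009 m, N 6735000 m; P2: E 611046 m, N 6752101 m

UTM zone 33N: λ₀ = 15°, k₀ = 0.9996.
P1 (60.7367°, 16.9258°) → (605009.216, 6735000.140) m.
P2 (60.8885°, 17.0462°) → (611045.719, 6752100.744) m.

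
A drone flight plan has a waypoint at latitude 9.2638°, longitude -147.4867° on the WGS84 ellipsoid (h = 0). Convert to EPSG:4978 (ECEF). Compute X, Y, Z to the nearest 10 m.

X -5308780 m, Y -3383800 m, Z 1019970 m

WGS84: a = 6378137 m, e² = 0.006694380; N(φ) = a/√(1−e²sin²φ) = 6378690.320 m.
X = (N+h)·cosφ·cosλ = -5308783.008 m; Y = (N+h)·cosφ·sinλ = -3383800.501 m; Z = (N(1−e²)+h)·sinφ = 1019969.302 m.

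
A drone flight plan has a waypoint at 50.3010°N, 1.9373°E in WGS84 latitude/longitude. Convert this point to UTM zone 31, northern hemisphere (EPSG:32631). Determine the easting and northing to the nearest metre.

E 424317 m, N 5572638 m

Zone 31 central meridian λ₀ = 6×31 − 183 = 3°; Δλ = -1.0627°.
Transverse Mercator on WGS84 with k₀ = 0.9996 gives E = 424316.754 m, N = 5572638.187 m.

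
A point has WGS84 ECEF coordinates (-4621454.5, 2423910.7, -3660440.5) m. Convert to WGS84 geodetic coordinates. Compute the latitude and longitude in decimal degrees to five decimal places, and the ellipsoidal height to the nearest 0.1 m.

λ = atan2(Y, X) = 152.32339991°; p = √(X²+Y²) = 5218542.4 m.
Bowring's method on WGS84 (a = 6378137 m, b = 6356752.314 m) gives φ = -35.22799994°, h = 3262.871 m.

lat -35.22800°, lon 152.32340°, h 3262.9 m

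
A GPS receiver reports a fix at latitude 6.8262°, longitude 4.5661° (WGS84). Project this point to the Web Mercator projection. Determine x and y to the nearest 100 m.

Web Mercator is spherical with R = a = 6378137 m.
x = R·λ = 6378137 × 0.079693479 = 508295.927 m.
y = R·ln tan(π/4 + φ/2) = 6378137 × 0.119422520 = 761693.191 m.

x 508300 m, y 761700 m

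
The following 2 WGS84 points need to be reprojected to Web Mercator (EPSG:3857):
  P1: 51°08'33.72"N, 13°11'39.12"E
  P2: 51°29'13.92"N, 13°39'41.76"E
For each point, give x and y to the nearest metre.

P1: x 1468772 m, y 6646575 m; P2: x 1520802 m, y 6707930 m

Web Mercator: x = R·λ, y = R·ln tan(π/4+φ/2), R = 6378137 m.
P1 (51.1427°, 13.1942°) → (1468771.625, 6646574.624) m.
P2 (51.4872°, 13.6616°) → (1520802.355, 6707930.479) m.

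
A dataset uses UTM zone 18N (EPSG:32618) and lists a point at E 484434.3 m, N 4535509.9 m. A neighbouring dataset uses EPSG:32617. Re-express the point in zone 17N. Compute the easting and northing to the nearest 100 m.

UTM 18N → geographic: φ = 40.97060029°, λ = -75.18500002°.
UTM 17N (λ₀ = -81°) forward: E = 989386.089 m, N = 4551806.636 m.

E 989400 m, N 4551800 m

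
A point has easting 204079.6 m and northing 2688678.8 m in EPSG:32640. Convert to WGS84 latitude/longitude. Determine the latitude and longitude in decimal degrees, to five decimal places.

Zone 40N: λ₀ = 57°, k₀ = 0.9996, false easting 500000 m.
Meridian distance M = (N − FN)/k₀ = 2689754.7 m.
Inverse transverse Mercator on WGS84 gives φ = 24.28319969°, λ = 54.08500015°.

lat 24.28320°, lon 54.08500°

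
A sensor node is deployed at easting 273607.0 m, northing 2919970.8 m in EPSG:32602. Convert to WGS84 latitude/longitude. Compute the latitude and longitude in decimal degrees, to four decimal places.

Zone 2N: λ₀ = -171°, k₀ = 0.9996, false easting 500000 m.
Meridian distance M = (N − FN)/k₀ = 2921139.3 m.
Inverse transverse Mercator on WGS84 gives φ = 26.38190042°, λ = -173.26920001°.

lat 26.3819°, lon -173.2692°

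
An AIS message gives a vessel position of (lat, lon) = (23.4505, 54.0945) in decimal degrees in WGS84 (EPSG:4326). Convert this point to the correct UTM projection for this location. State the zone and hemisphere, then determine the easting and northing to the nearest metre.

Zone 40N: E 203150 m, N 2596388 m

Longitude 54.0945° lies in the 6° band [54°, 60°), giving zone 40; latitude is north of the equator, so 40N.
Zone 40 central meridian λ₀ = 6×40 − 183 = 57°; Δλ = -2.9055°.
Transverse Mercator on WGS84 with k₀ = 0.9996 gives E = 203149.701 m, N = 2596388.462 m.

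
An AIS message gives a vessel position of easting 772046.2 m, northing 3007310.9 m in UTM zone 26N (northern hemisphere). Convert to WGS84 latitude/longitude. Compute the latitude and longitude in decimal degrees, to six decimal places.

lat 27.161600°, lon -24.254700°

Zone 26N: λ₀ = -27°, k₀ = 0.9996, false easting 500000 m.
Meridian distance M = (N − FN)/k₀ = 3008514.3 m.
Inverse transverse Mercator on WGS84 gives φ = 27.16160031°, λ = -24.25469965°.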